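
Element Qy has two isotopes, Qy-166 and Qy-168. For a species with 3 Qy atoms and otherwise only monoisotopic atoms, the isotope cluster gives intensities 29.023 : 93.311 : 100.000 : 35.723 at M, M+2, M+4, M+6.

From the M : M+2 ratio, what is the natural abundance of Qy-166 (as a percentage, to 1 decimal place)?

48.3%

If p is the fraction of Qy that is Qy-166, then I(M+2)/I(M) = [C(3,1)·p^2·(1−p)] / p^3 = 3·(1−p)/p = 93.311/29.023 = 3.2151
(1−p)/p = 3.2151/3 = 1.0717  ⇒  p = 1/(1 + 1.0717) = 0.4827
Qy-166: 48.3%, Qy-168: 51.7%.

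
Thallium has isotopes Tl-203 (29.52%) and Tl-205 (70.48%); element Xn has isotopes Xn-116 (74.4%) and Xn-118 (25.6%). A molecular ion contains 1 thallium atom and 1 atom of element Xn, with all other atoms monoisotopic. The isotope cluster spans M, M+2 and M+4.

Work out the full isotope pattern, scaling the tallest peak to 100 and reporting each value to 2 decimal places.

Thallium pattern (n=1): 0.2952 : 0.7048
Element Xn pattern (n=1): 0.7440 : 0.2560
Convolve the two distributions (both contribute in 2-u steps):
  M: 0.2952×0.7440 = 0.219629
  M+2: 0.2952×0.2560 + 0.7048×0.7440 = 0.599942
  M+4: 0.7048×0.2560 = 0.180429
Scale to base peak (0.599942) = 100: 36.61 : 100.00 : 30.07

36.61 : 100.00 : 30.07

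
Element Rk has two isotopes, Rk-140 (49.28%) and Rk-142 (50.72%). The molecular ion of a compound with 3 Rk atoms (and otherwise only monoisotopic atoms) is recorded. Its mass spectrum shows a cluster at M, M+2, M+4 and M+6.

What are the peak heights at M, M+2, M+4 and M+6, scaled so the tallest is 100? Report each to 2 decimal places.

Expanding (0.4928 + 0.5072)^3:
P(M) = 0.4928^3 = 0.119677
P(M+2) = 3 × 0.4928^2 × 0.5072^1 = 0.369523
P(M+4) = 3 × 0.4928^1 × 0.5072^2 = 0.380321
P(M+6) = 0.5072^3 = 0.130478
The M+4 peak is largest (0.380321); scaling to 100 gives 31.47 : 97.16 : 100.00 : 34.31.

31.47 : 97.16 : 100.00 : 34.31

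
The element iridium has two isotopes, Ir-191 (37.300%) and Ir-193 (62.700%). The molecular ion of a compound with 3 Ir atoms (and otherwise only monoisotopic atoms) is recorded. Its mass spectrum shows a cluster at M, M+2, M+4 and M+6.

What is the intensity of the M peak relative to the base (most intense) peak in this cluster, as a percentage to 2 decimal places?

Term probabilities: M 0.0519, M+2 0.2617, M+4 0.4399, M+6 0.2465. Base peak = M+4.
P(M+4) = C(3,2) × 0.37300^1 × 0.62700^2 = 3 × 0.3730 × 0.393129 = 0.439911 (base)
P(M) = C(3,0) × 0.37300^3 × 0.62700^0 = 1 × 0.05189512 × 1.0000 = 0.051895
Relative intensity = 0.051895 / 0.439911 × 100 = 11.80

11.80%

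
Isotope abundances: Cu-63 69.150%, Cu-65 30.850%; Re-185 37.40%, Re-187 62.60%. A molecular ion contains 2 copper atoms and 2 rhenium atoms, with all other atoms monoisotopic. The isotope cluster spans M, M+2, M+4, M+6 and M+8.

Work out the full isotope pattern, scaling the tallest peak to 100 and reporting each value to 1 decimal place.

Copper pattern (n=2): 0.47817225 : 0.4266555 : 0.09517225
Rhenium pattern (n=2): 0.139876 : 0.468248 : 0.391876
Convolve the two distributions (both contribute in 2-u steps):
  M: 0.47817225×0.139876 = 0.066885
  M+2: 0.47817225×0.468248 + 0.4266555×0.139876 = 0.283582
  M+4: 0.47817225×0.391876 + 0.4266555×0.468248 + 0.09517225×0.139876 = 0.400477
  M+6: 0.4266555×0.391876 + 0.09517225×0.468248 = 0.211760
  M+8: 0.09517225×0.391876 = 0.037296
Scale to base peak (0.400477) = 100: 16.7 : 70.8 : 100.0 : 52.9 : 9.3

16.7 : 70.8 : 100.0 : 52.9 : 9.3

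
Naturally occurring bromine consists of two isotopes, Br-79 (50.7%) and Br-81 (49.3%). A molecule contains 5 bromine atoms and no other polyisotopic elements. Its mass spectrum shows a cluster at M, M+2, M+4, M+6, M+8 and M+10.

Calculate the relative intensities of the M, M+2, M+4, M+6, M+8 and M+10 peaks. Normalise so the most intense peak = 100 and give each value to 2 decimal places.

Expanding (0.507 + 0.493)^5:
P(M) = 0.507^5 = 0.033500
P(M+2) = 5 × 0.507^4 × 0.493^1 = 0.162873
P(M+4) = 10 × 0.507^3 × 0.493^2 = 0.316751
P(M+6) = 10 × 0.507^2 × 0.493^3 = 0.308004
P(M+8) = 5 × 0.507^1 × 0.493^4 = 0.149750
P(M+10) = 0.493^5 = 0.029123
The M+4 peak is largest (0.316751); scaling to 100 gives 10.58 : 51.42 : 100.00 : 97.24 : 47.28 : 9.19.

10.58 : 51.42 : 100.00 : 97.24 : 47.28 : 9.19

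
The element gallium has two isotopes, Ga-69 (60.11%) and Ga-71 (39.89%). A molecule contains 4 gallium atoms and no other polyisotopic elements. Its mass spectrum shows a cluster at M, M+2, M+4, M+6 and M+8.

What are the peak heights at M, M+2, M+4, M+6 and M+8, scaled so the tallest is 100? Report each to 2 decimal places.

37.67 : 100.00 : 99.54 : 44.04 : 7.31

Expanding (0.6011 + 0.3989)^4:
P(M) = 0.6011^4 = 0.130553
P(M+2) = 4 × 0.6011^3 × 0.3989^1 = 0.346549
P(M+4) = 6 × 0.6011^2 × 0.3989^2 = 0.344963
P(M+6) = 4 × 0.6011^1 × 0.3989^3 = 0.152616
P(M+8) = 0.3989^4 = 0.025320
The M+2 peak is largest (0.346549); scaling to 100 gives 37.67 : 100.00 : 99.54 : 44.04 : 7.31.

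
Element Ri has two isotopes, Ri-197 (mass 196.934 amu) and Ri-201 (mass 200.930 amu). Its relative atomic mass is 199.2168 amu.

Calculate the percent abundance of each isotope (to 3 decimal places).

Ri-197: 42.873%, Ri-201: 57.127%

Writing the weighted mean with unknown fraction x of Ri-197:
196.934·x + 200.930·(1 − x) = 199.2168
(196.934 − 200.930)·x = 199.2168 − 200.930
x = -1.7132 / -3.996 = 0.42873 → 42.873% Ri-197, 57.127% Ri-201.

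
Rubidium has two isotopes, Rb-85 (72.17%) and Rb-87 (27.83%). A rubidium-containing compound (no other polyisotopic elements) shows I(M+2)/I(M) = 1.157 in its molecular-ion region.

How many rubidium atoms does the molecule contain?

3

With n Rb atoms, P(M+2)/P(M) = C(n,1)·p^(n−1)q / p^n = n·q/p = n · 0.2783/0.7217.
n = 1.157 × 0.7217/0.2783 = 3.00 ≈ 3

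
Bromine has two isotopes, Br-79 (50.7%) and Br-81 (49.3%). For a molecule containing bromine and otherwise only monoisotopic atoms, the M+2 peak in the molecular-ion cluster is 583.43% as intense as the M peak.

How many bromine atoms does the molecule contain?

6

With n Br atoms, P(M+2)/P(M) = C(n,1)·p^(n−1)q / p^n = n·q/p = n · 0.493/0.507.
n = 5.8343 × 0.507/0.493 = 6.00 ≈ 6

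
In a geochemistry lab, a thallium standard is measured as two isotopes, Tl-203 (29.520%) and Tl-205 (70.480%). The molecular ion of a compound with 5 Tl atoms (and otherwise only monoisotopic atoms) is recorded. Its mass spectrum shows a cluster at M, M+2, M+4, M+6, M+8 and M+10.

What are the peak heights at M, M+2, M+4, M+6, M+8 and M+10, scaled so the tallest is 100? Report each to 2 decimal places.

The 5 Tl atoms are independent, so intensities follow the terms of (0.29520 + 0.70480)^5.
P(M) = 0.29520^5 = 0.002242
P(M+2) = 5 × 0.29520^4 × 0.70480^1 = 0.026761
P(M+4) = 10 × 0.29520^3 × 0.70480^2 = 0.127785
P(M+6) = 10 × 0.29520^2 × 0.70480^3 = 0.305092
P(M+8) = 5 × 0.29520^1 × 0.70480^4 = 0.364208
P(M+10) = 0.70480^5 = 0.173912
The M+8 peak is largest (0.364208); scaling to 100 gives 0.62 : 7.35 : 35.09 : 83.77 : 100.00 : 47.75.

0.62 : 7.35 : 35.09 : 83.77 : 100.00 : 47.75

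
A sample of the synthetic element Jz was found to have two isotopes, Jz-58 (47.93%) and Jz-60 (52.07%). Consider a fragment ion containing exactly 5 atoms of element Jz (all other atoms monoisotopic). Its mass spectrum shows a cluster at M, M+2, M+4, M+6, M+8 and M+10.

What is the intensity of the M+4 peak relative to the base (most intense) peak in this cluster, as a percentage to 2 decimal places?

92.05%

(0.4793 + 0.5207)^5 gives M 0.0253, M+2 0.1374, M+4 0.2985, M+6 0.3243, M+8 0.1762, M+10 0.0383; the largest is M+6.
P(M+6) = C(5,3) × 0.4793^2 × 0.5207^3 = 10 × 0.22972849 × 0.1411766 = 0.324323 (base)
P(M+4) = C(5,2) × 0.4793^3 × 0.5207^2 = 10 × 0.11010887 × 0.27112849 = 0.298537
Relative intensity = 0.298537 / 0.324323 × 100 = 92.05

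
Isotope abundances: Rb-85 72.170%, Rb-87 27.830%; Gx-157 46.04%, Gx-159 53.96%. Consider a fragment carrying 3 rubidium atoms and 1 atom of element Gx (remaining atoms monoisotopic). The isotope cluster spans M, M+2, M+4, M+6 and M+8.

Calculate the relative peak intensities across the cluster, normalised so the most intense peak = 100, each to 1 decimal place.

42.9 : 100.0 : 77.4 : 24.9 : 2.9

Rubidium pattern (n=3): 0.37589809 : 0.43485841 : 0.16768892 : 0.02155458
Element Gx pattern (n=1): 0.4604 : 0.5396
Convolve the two distributions (both contribute in 2-u steps):
  M: 0.37589809×0.4604 = 0.173063
  M+2: 0.37589809×0.5396 + 0.43485841×0.4604 = 0.403043
  M+4: 0.43485841×0.5396 + 0.16768892×0.4604 = 0.311854
  M+6: 0.16768892×0.5396 + 0.02155458×0.4604 = 0.100409
  M+8: 0.02155458×0.5396 = 0.011631
Scale to base peak (0.403043) = 100: 42.9 : 100.0 : 77.4 : 24.9 : 2.9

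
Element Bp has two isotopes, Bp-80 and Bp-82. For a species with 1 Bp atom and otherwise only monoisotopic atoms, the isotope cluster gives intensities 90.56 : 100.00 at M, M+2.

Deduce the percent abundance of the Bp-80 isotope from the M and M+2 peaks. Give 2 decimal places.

Let p = fractional abundance of Bp-80. I(M+2)/I(M) = [C(1,1)·p^0·(1−p)] / p^1 = 1·(1−p)/p = 100.00/90.56 = 1.1042
(1−p)/p = 1.1042/1 = 1.1042  ⇒  p = 1/(1 + 1.1042) = 0.4752
Bp-80: 47.52%, Bp-82: 52.48%.

47.52%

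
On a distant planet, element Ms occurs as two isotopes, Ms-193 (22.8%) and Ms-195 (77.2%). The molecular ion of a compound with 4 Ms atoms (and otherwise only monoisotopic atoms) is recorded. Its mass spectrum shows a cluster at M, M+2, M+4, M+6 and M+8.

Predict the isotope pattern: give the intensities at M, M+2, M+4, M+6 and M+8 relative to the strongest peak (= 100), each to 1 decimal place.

0.6 : 8.7 : 44.3 : 100.0 : 84.6

Each Ms atom is independently Ms-193 (p = 0.228) or Ms-195 (q = 0.772); the cluster is the binomial expansion (p + q)^4.
P(M) = 0.228^4 = 0.002702
P(M+2) = 4 × 0.228^3 × 0.772^1 = 0.036600
P(M+4) = 6 × 0.228^2 × 0.772^2 = 0.185890
P(M+6) = 4 × 0.228^1 × 0.772^3 = 0.419611
P(M+8) = 0.772^4 = 0.355197
The M+6 peak is largest (0.419611); scaling to 100 gives 0.6 : 8.7 : 44.3 : 100.0 : 84.6.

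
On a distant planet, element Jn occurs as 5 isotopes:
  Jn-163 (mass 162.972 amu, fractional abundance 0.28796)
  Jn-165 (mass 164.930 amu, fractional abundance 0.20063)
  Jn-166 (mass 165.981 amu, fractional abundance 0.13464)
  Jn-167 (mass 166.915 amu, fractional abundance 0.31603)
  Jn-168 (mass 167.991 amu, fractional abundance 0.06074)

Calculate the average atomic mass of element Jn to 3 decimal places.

165.321 amu

Ar = Σ fᵢ·mᵢ = 0.28796 × 162.972 + 0.20063 × 164.930 + 0.13464 × 165.981 + 0.31603 × 166.915 + 0.06074 × 167.991
= 46.9294 + 33.0899 + 22.3477 + 52.7501 + 10.2038 = 165.3209 amu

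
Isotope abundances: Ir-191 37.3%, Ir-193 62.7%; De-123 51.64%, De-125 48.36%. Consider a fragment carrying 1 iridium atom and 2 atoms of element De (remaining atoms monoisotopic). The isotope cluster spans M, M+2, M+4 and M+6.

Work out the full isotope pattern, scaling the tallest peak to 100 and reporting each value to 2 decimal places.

24.84 : 88.29 : 100.00 : 36.62

Iridium pattern (n=1): 0.3730 : 0.6270
Element De pattern (n=2): 0.26666896 : 0.49946208 : 0.23386896
Convolve the two distributions (both contribute in 2-u steps):
  M: 0.3730×0.26666896 = 0.099468
  M+2: 0.3730×0.49946208 + 0.6270×0.26666896 = 0.353501
  M+4: 0.3730×0.23386896 + 0.6270×0.49946208 = 0.400396
  M+6: 0.6270×0.23386896 = 0.146636
Scale to base peak (0.400396) = 100: 24.84 : 88.29 : 100.00 : 36.62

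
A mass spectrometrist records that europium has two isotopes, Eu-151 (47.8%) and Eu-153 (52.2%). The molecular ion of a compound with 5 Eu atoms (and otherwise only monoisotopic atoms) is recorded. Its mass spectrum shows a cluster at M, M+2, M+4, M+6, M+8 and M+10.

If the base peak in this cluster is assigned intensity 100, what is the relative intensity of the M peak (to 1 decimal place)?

(0.478 + 0.522)^5 gives M 0.0250, M+2 0.1363, M+4 0.2976, M+6 0.3250, M+8 0.1775, M+10 0.0388; the largest is M+6.
P(M+6) = C(5,3) × 0.478^2 × 0.522^3 = 10 × 0.228484 × 0.14223665 = 0.324988 (base)
P(M) = C(5,0) × 0.478^5 × 0.522^0 = 1 × 0.02495396 × 1.0000 = 0.024954
Relative intensity = 0.024954 / 0.324988 × 100 = 7.7

7.7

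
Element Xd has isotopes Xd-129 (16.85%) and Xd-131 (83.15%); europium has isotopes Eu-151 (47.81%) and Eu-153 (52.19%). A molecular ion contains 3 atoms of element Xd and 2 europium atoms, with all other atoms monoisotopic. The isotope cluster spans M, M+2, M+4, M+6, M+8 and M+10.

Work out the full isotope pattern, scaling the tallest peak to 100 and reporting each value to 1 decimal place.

Element Xd pattern (n=3): 0.00478409 : 0.07082447 : 0.34949878 : 0.57489266
Europium pattern (n=2): 0.22857961 : 0.49904078 : 0.27237961
Convolve the two distributions (both contribute in 2-u steps):
  M: 0.00478409×0.22857961 = 0.001094
  M+2: 0.00478409×0.49904078 + 0.07082447×0.22857961 = 0.018576
  M+4: 0.00478409×0.27237961 + 0.07082447×0.49904078 + 0.34949878×0.22857961 = 0.116536
  M+6: 0.07082447×0.27237961 + 0.34949878×0.49904078 + 0.57489266×0.22857961 = 0.325114
  M+8: 0.34949878×0.27237961 + 0.57489266×0.49904078 = 0.382091
  M+10: 0.57489266×0.27237961 = 0.156589
Scale to base peak (0.382091) = 100: 0.3 : 4.9 : 30.5 : 85.1 : 100.0 : 41.0

0.3 : 4.9 : 30.5 : 85.1 : 100.0 : 41.0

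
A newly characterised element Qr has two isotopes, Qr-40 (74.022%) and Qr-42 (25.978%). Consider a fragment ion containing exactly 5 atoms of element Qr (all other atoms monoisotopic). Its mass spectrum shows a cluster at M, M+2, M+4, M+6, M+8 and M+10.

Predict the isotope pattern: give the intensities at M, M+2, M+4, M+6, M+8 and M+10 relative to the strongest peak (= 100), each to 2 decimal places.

56.99 : 100.00 : 70.19 : 24.63 : 4.32 : 0.30

The 5 Qr atoms are independent, so intensities follow the terms of (0.74022 + 0.25978)^5.
P(M) = 0.74022^5 = 0.222231
P(M+2) = 5 × 0.74022^4 × 0.25978^1 = 0.389959
P(M+4) = 10 × 0.74022^3 × 0.25978^2 = 0.273712
P(M+6) = 10 × 0.74022^2 × 0.25978^3 = 0.096059
P(M+8) = 5 × 0.74022^1 × 0.25978^4 = 0.016856
P(M+10) = 0.25978^5 = 0.001183
The M+2 peak is largest (0.389959); scaling to 100 gives 56.99 : 100.00 : 70.19 : 24.63 : 4.32 : 0.30.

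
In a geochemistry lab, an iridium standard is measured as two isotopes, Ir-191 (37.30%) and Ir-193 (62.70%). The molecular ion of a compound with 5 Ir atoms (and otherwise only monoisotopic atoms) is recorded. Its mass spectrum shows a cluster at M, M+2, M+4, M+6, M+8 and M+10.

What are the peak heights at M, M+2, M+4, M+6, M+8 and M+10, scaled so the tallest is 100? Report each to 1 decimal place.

2.1 : 17.7 : 59.5 : 100.0 : 84.0 : 28.3

Expanding (0.3730 + 0.6270)^5:
P(M) = 0.3730^5 = 0.007220
P(M+2) = 5 × 0.3730^4 × 0.6270^1 = 0.060684
P(M+4) = 10 × 0.3730^3 × 0.6270^2 = 0.204015
P(M+6) = 10 × 0.3730^2 × 0.6270^3 = 0.342942
P(M+8) = 5 × 0.3730^1 × 0.6270^4 = 0.288237
P(M+10) = 0.6270^5 = 0.096903
The M+6 peak is largest (0.342942); scaling to 100 gives 2.1 : 17.7 : 59.5 : 100.0 : 84.0 : 28.3.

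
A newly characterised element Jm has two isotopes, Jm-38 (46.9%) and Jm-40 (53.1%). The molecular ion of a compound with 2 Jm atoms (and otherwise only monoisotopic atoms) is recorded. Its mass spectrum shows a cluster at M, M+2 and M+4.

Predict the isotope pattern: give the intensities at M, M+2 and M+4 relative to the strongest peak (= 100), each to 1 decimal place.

Each Jm atom is independently Jm-38 (p = 0.469) or Jm-40 (q = 0.531); the cluster is the binomial expansion (p + q)^2.
P(M) = 0.469^2 = 0.219961
P(M+2) = 2 × 0.469^1 × 0.531^1 = 0.498078
P(M+4) = 0.531^2 = 0.281961
The M+2 peak is largest (0.498078); scaling to 100 gives 44.2 : 100.0 : 56.6.

44.2 : 100.0 : 56.6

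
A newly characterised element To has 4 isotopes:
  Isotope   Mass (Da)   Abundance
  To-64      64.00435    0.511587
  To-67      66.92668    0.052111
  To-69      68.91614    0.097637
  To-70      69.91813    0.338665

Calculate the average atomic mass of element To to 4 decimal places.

Average mass = Σ (abundance × isotope mass) = 0.511587 × 64.00435 + 0.052111 × 66.92668 + 0.097637 × 68.91614 + 0.338665 × 69.91813
= 32.743793 + 3.487616 + 6.728765 + 23.678823 = 66.638997 Da

66.6390 Da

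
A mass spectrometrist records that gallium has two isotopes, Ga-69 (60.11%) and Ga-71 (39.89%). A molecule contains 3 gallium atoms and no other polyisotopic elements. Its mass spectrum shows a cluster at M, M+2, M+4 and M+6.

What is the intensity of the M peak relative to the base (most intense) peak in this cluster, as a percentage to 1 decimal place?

50.2%

Binomial terms of (0.6011 + 0.3989)^3: M 0.2172, M+2 0.4324, M+4 0.2869, M+6 0.0635 → M+2 is the base peak.
P(M+2) = C(3,1) × 0.6011^2 × 0.3989^1 = 3 × 0.36132121 × 0.3989 = 0.432393 (base)
P(M) = C(3,0) × 0.6011^3 × 0.3989^0 = 1 × 0.21719018 × 1.0000 = 0.217190
Relative intensity = 0.217190 / 0.432393 × 100 = 50.2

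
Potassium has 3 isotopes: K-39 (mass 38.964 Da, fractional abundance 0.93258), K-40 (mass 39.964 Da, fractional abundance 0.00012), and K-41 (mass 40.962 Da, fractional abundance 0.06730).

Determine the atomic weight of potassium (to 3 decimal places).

Ar = Σ fᵢ·mᵢ = 0.93258 × 38.964 + 0.00012 × 39.964 + 0.06730 × 40.962
= 36.3370 + 0.0048 + 2.7567 = 39.0985 Da

39.099 Da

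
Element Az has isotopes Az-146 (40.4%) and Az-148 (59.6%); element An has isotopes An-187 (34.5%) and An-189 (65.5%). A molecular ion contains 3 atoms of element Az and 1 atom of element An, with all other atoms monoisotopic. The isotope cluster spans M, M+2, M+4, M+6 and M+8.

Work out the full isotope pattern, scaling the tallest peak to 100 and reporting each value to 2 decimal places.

6.41 : 40.52 : 95.68 : 100.00 : 39.06

Element Az pattern (n=3): 0.06593926 : 0.29183021 : 0.43052179 : 0.21170874
Element An pattern (n=1): 0.3450 : 0.6550
Convolve the two distributions (both contribute in 2-u steps):
  M: 0.06593926×0.3450 = 0.022749
  M+2: 0.06593926×0.6550 + 0.29183021×0.3450 = 0.143872
  M+4: 0.29183021×0.6550 + 0.43052179×0.3450 = 0.339679
  M+6: 0.43052179×0.6550 + 0.21170874×0.3450 = 0.355031
  M+8: 0.21170874×0.6550 = 0.138669
Scale to base peak (0.355031) = 100: 6.41 : 40.52 : 95.68 : 100.00 : 39.06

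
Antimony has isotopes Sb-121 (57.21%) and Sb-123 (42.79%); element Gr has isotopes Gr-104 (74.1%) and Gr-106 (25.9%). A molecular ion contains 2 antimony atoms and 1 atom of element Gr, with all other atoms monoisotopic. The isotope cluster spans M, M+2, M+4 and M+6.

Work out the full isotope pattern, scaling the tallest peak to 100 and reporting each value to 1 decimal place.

54.2 : 100.0 : 58.6 : 10.6

Antimony pattern (n=2): 0.32729841 : 0.48960318 : 0.18309841
Element Gr pattern (n=1): 0.7410 : 0.2590
Convolve the two distributions (both contribute in 2-u steps):
  M: 0.32729841×0.7410 = 0.242528
  M+2: 0.32729841×0.2590 + 0.48960318×0.7410 = 0.447566
  M+4: 0.48960318×0.2590 + 0.18309841×0.7410 = 0.262483
  M+6: 0.18309841×0.2590 = 0.047422
Scale to base peak (0.447566) = 100: 54.2 : 100.0 : 58.6 : 10.6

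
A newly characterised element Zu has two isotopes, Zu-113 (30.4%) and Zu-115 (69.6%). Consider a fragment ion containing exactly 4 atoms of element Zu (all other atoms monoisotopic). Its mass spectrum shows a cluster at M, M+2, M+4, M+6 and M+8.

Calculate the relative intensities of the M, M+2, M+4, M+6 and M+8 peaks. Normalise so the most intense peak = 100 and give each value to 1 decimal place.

The 4 Zu atoms are independent, so intensities follow the terms of (0.304 + 0.696)^4.
P(M) = 0.304^4 = 0.008541
P(M+2) = 4 × 0.304^3 × 0.696^1 = 0.078215
P(M+4) = 6 × 0.304^2 × 0.696^2 = 0.268607
P(M+6) = 4 × 0.304^1 × 0.696^3 = 0.409979
P(M+8) = 0.696^4 = 0.234659
The M+6 peak is largest (0.409979); scaling to 100 gives 2.1 : 19.1 : 65.5 : 100.0 : 57.2.

2.1 : 19.1 : 65.5 : 100.0 : 57.2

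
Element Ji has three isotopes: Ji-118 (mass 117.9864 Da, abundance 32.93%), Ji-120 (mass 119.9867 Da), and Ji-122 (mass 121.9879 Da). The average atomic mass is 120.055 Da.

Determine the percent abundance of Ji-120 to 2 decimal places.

30.74%

Let x and y be the fractions of Ji-120 and Ji-122. Then x + y = 1 − 0.3293 = 0.6707 and 119.9867x + 121.9879y = 120.055 − 0.3293×117.9864 = 81.20207848.
Substituting: 119.9867x + 121.9879(0.6707 − x) = 81.20207848
(119.9867 − 121.9879)x = -0.61520605  ⇒  x = 0.30742, y = 0.36328
Ji-120: 30.74%, Ji-122: 36.33%.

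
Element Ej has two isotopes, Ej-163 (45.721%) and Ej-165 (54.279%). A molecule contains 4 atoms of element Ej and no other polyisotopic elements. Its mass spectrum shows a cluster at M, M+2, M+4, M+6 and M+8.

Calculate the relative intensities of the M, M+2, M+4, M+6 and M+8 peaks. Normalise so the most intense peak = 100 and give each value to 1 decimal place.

11.8 : 56.2 : 100.0 : 79.1 : 23.5

Each Ej atom is independently Ej-163 (p = 0.45721) or Ej-165 (q = 0.54279); the cluster is the binomial expansion (p + q)^4.
P(M) = 0.45721^4 = 0.043698
P(M+2) = 4 × 0.45721^3 × 0.54279^1 = 0.207510
P(M+4) = 6 × 0.45721^2 × 0.54279^2 = 0.369527
P(M+6) = 4 × 0.45721^1 × 0.54279^3 = 0.292463
P(M+8) = 0.54279^4 = 0.086802
The M+4 peak is largest (0.369527); scaling to 100 gives 11.8 : 56.2 : 100.0 : 79.1 : 23.5.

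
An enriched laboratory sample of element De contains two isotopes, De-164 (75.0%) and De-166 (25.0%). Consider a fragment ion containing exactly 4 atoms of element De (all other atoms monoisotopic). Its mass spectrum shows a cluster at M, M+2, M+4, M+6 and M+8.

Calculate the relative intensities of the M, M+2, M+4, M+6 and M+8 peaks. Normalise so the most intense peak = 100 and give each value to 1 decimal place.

The 4 De atoms are independent, so intensities follow the terms of (0.750 + 0.250)^4.
P(M) = 0.750^4 = 0.316406
P(M+2) = 4 × 0.750^3 × 0.250^1 = 0.421875
P(M+4) = 6 × 0.750^2 × 0.250^2 = 0.210938
P(M+6) = 4 × 0.750^1 × 0.250^3 = 0.046875
P(M+8) = 0.250^4 = 0.003906
The M+2 peak is largest (0.421875); scaling to 100 gives 75.0 : 100.0 : 50.0 : 11.1 : 0.9.

75.0 : 100.0 : 50.0 : 11.1 : 0.9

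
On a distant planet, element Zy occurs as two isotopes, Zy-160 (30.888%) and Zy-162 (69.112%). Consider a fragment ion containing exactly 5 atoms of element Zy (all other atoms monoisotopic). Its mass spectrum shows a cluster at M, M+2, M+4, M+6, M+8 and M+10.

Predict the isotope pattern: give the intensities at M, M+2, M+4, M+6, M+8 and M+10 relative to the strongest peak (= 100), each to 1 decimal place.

0.8 : 8.9 : 39.9 : 89.4 : 100.0 : 44.8

Each Zy atom is independently Zy-160 (p = 0.30888) or Zy-162 (q = 0.69112); the cluster is the binomial expansion (p + q)^5.
P(M) = 0.30888^5 = 0.002812
P(M+2) = 5 × 0.30888^4 × 0.69112^1 = 0.031454
P(M+4) = 10 × 0.30888^3 × 0.69112^2 = 0.140759
P(M+6) = 10 × 0.30888^2 × 0.69112^3 = 0.314949
P(M+8) = 5 × 0.30888^1 × 0.69112^4 = 0.352349
P(M+10) = 0.69112^5 = 0.157677
The M+8 peak is largest (0.352349); scaling to 100 gives 0.8 : 8.9 : 39.9 : 89.4 : 100.0 : 44.8.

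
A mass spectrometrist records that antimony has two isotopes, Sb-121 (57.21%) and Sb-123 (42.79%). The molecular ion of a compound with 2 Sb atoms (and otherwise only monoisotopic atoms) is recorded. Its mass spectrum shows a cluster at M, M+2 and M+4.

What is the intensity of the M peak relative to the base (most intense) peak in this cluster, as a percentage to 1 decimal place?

66.8%

Term probabilities: M 0.3273, M+2 0.4896, M+4 0.1831. Base peak = M+2.
P(M+2) = C(2,1) × 0.5721^1 × 0.4279^1 = 2 × 0.5721 × 0.4279 = 0.489603 (base)
P(M) = C(2,0) × 0.5721^2 × 0.4279^0 = 1 × 0.32729841 × 1.0000 = 0.327298
Relative intensity = 0.327298 / 0.489603 × 100 = 66.8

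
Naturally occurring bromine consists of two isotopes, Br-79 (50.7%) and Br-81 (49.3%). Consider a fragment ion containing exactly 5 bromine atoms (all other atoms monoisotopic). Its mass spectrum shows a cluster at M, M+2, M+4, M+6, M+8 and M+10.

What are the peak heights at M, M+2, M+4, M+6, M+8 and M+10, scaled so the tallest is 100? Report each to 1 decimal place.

10.6 : 51.4 : 100.0 : 97.2 : 47.3 : 9.2

Each Br atom is independently Br-79 (p = 0.507) or Br-81 (q = 0.493); the cluster is the binomial expansion (p + q)^5.
P(M) = 0.507^5 = 0.033500
P(M+2) = 5 × 0.507^4 × 0.493^1 = 0.162873
P(M+4) = 10 × 0.507^3 × 0.493^2 = 0.316751
P(M+6) = 10 × 0.507^2 × 0.493^3 = 0.308004
P(M+8) = 5 × 0.507^1 × 0.493^4 = 0.149750
P(M+10) = 0.493^5 = 0.029123
The M+4 peak is largest (0.316751); scaling to 100 gives 10.6 : 51.4 : 100.0 : 97.2 : 47.3 : 9.2.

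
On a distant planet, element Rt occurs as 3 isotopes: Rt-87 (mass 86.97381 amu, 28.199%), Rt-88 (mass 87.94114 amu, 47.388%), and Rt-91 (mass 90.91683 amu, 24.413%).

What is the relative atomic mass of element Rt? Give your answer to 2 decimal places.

88.39 amu

Ar = Σ fᵢ·mᵢ = 0.28199 × 86.97381 + 0.47388 × 87.94114 + 0.24413 × 90.91683
= 24.525745 + 41.673547 + 22.195526 = 88.394818 amu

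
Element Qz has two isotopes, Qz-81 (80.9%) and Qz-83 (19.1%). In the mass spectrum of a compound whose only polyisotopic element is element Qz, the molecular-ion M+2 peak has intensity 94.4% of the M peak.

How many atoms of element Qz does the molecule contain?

4

With n Qz atoms, P(M+2)/P(M) = C(n,1)·p^(n−1)q / p^n = n·q/p = n · 0.191/0.809.
n = 0.944 × 0.809/0.191 = 4.00 ≈ 4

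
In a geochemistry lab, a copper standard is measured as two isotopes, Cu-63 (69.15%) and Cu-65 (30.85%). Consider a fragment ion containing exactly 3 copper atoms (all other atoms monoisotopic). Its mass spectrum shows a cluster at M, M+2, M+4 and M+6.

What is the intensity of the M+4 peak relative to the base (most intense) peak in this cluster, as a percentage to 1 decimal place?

44.6%

(0.6915 + 0.3085)^3 gives M 0.3307, M+2 0.4425, M+4 0.1974, M+6 0.0294; the largest is M+2.
P(M+2) = C(3,1) × 0.6915^2 × 0.3085^1 = 3 × 0.47817225 × 0.3085 = 0.442548 (base)
P(M+4) = C(3,2) × 0.6915^1 × 0.3085^2 = 3 × 0.6915 × 0.09517225 = 0.197435
Relative intensity = 0.197435 / 0.442548 × 100 = 44.6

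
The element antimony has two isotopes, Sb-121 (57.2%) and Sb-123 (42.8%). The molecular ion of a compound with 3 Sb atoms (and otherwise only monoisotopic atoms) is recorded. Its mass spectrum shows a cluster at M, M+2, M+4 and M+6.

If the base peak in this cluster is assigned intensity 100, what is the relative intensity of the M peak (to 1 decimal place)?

44.5

Term probabilities: M 0.1871, M+2 0.4201, M+4 0.3143, M+6 0.0784. Base peak = M+2.
P(M+2) = C(3,1) × 0.572^2 × 0.428^1 = 3 × 0.327184 × 0.4280 = 0.420104 (base)
P(M) = C(3,0) × 0.572^3 × 0.428^0 = 1 × 0.18714925 × 1.0000 = 0.187149
Relative intensity = 0.187149 / 0.420104 × 100 = 44.5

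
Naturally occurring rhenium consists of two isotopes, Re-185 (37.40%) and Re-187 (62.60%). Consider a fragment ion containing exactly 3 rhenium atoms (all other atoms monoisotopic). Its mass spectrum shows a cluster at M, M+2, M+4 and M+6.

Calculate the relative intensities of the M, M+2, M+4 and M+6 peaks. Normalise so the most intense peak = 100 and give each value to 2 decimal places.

11.90 : 59.74 : 100.00 : 55.79

Each Re atom is independently Re-185 (p = 0.3740) or Re-187 (q = 0.6260); the cluster is the binomial expansion (p + q)^3.
P(M) = 0.3740^3 = 0.052314
P(M+2) = 3 × 0.3740^2 × 0.6260^1 = 0.262687
P(M+4) = 3 × 0.3740^1 × 0.6260^2 = 0.439685
P(M+6) = 0.6260^3 = 0.245314
The M+4 peak is largest (0.439685); scaling to 100 gives 11.90 : 59.74 : 100.00 : 55.79.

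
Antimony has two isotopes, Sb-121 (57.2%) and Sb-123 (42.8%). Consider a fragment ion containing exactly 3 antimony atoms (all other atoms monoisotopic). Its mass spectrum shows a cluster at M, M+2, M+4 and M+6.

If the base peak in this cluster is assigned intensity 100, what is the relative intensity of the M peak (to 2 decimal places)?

44.55

Term probabilities: M 0.1871, M+2 0.4201, M+4 0.3143, M+6 0.0784. Base peak = M+2.
P(M+2) = C(3,1) × 0.572^2 × 0.428^1 = 3 × 0.327184 × 0.4280 = 0.420104 (base)
P(M) = C(3,0) × 0.572^3 × 0.428^0 = 1 × 0.18714925 × 1.0000 = 0.187149
Relative intensity = 0.187149 / 0.420104 × 100 = 44.55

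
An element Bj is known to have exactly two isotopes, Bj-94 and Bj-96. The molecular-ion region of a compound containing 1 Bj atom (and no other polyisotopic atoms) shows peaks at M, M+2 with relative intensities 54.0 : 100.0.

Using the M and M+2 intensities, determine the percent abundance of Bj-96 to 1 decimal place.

64.9%

If p is the fraction of Bj that is Bj-94, then I(M+2)/I(M) = [C(1,1)·p^0·(1−p)] / p^1 = 1·(1−p)/p = 100.0/54.0 = 1.8519
(1−p)/p = 1.8519/1 = 1.8519  ⇒  p = 1/(1 + 1.8519) = 0.3506
Bj-94: 35.1%, Bj-96: 64.9%.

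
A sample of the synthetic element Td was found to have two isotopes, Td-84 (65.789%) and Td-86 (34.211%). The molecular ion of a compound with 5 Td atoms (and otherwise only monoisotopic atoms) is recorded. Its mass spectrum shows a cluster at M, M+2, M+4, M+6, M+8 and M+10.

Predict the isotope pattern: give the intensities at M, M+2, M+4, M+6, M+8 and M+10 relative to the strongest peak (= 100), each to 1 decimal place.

The 5 Td atoms are independent, so intensities follow the terms of (0.65789 + 0.34211)^5.
P(M) = 0.65789^5 = 0.123244
P(M+2) = 5 × 0.65789^4 × 0.34211^1 = 0.320442
P(M+4) = 10 × 0.65789^3 × 0.34211^2 = 0.333266
P(M+6) = 10 × 0.65789^2 × 0.34211^3 = 0.173302
P(M+8) = 5 × 0.65789^1 × 0.34211^4 = 0.045059
P(M+10) = 0.34211^5 = 0.004686
The M+4 peak is largest (0.333266); scaling to 100 gives 37.0 : 96.2 : 100.0 : 52.0 : 13.5 : 1.4.

37.0 : 96.2 : 100.0 : 52.0 : 13.5 : 1.4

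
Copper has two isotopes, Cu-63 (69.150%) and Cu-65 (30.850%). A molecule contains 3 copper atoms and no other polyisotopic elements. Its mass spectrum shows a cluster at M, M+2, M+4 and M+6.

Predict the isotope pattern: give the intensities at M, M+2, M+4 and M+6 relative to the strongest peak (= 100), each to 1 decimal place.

74.7 : 100.0 : 44.6 : 6.6

Each Cu atom is independently Cu-63 (p = 0.69150) or Cu-65 (q = 0.30850); the cluster is the binomial expansion (p + q)^3.
P(M) = 0.69150^3 = 0.330656
P(M+2) = 3 × 0.69150^2 × 0.30850^1 = 0.442548
P(M+4) = 3 × 0.69150^1 × 0.30850^2 = 0.197435
P(M+6) = 0.30850^3 = 0.029361
The M+2 peak is largest (0.442548); scaling to 100 gives 74.7 : 100.0 : 44.6 : 6.6.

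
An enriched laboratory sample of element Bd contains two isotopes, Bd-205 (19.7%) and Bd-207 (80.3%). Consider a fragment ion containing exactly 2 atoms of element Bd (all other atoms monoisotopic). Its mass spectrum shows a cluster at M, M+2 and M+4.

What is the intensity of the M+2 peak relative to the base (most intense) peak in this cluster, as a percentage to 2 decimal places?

(0.197 + 0.803)^2 gives M 0.0388, M+2 0.3164, M+4 0.6448; the largest is M+4.
P(M+4) = C(2,2) × 0.197^0 × 0.803^2 = 1 × 1.0000 × 0.644809 = 0.644809 (base)
P(M+2) = C(2,1) × 0.197^1 × 0.803^1 = 2 × 0.1970 × 0.8030 = 0.316382
Relative intensity = 0.316382 / 0.644809 × 100 = 49.07

49.07%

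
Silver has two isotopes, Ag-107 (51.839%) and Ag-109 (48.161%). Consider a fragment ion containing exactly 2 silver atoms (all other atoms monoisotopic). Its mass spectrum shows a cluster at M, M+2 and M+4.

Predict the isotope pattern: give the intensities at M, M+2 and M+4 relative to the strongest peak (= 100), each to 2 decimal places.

The 2 Ag atoms are independent, so intensities follow the terms of (0.51839 + 0.48161)^2.
P(M) = 0.51839^2 = 0.268728
P(M+2) = 2 × 0.51839^1 × 0.48161^1 = 0.499324
P(M+4) = 0.48161^2 = 0.231948
The M+2 peak is largest (0.499324); scaling to 100 gives 53.82 : 100.00 : 46.45.

53.82 : 100.00 : 46.45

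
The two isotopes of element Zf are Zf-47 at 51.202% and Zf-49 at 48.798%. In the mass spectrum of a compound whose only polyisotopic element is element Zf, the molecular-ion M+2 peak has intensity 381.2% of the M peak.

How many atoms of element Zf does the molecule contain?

For n independent Zf atoms, I(M+2)/I(M) = n · (abundance Zf-49) / (abundance Zf-47) = n · 0.48798/0.51202.
n = 3.812 × 0.51202/0.48798 = 4.00 ≈ 4

4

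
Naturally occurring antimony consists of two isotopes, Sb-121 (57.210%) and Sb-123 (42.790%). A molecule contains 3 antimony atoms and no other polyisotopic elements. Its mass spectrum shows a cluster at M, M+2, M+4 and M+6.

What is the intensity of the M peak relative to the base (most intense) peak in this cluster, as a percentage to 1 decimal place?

Term probabilities: M 0.1872, M+2 0.4202, M+4 0.3143, M+6 0.0783. Base peak = M+2.
P(M+2) = C(3,1) × 0.57210^2 × 0.42790^1 = 3 × 0.32729841 × 0.4279 = 0.420153 (base)
P(M) = C(3,0) × 0.57210^3 × 0.42790^0 = 1 × 0.18724742 × 1.0000 = 0.187247
Relative intensity = 0.187247 / 0.420153 × 100 = 44.6

44.6%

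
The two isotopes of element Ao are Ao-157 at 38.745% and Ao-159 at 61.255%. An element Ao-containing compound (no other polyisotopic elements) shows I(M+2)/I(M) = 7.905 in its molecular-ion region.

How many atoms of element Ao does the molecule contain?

With n Ao atoms, P(M+2)/P(M) = C(n,1)·p^(n−1)q / p^n = n·q/p = n · 0.61255/0.38745.
n = 7.905 × 0.38745/0.61255 = 5.00 ≈ 5

5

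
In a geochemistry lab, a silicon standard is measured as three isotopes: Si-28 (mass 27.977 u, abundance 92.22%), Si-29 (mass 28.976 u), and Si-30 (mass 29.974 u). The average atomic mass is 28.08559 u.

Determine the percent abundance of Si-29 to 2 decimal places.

4.69%

The remaining 7.78% is split between Si-29 (fraction x) and Si-30 (fraction 0.0778 − x).
Substituting: 28.976x + 29.974(0.0778 − x) = 2.2852006
(28.976 − 29.974)x = -0.0467766  ⇒  x = 0.04687, y = 0.03093
Si-29: 4.69%, Si-30: 3.09%.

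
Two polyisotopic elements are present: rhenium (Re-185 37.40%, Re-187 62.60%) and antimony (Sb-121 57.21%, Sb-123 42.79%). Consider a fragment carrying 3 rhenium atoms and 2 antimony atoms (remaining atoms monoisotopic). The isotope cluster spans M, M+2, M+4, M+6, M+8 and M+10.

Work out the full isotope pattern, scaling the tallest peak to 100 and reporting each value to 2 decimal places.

Rhenium pattern (n=3): 0.05231362 : 0.26268713 : 0.43968487 : 0.24531438
Antimony pattern (n=2): 0.32729841 : 0.48960318 : 0.18309841
Convolve the two distributions (both contribute in 2-u steps):
  M: 0.05231362×0.32729841 = 0.017122
  M+2: 0.05231362×0.48960318 + 0.26268713×0.32729841 = 0.111590
  M+4: 0.05231362×0.18309841 + 0.26268713×0.48960318 + 0.43968487×0.32729841 = 0.282099
  M+6: 0.26268713×0.18309841 + 0.43968487×0.48960318 + 0.24531438×0.32729841 = 0.343660
  M+8: 0.43968487×0.18309841 + 0.24531438×0.48960318 = 0.200612
  M+10: 0.24531438×0.18309841 = 0.044917
Scale to base peak (0.343660) = 100: 4.98 : 32.47 : 82.09 : 100.00 : 58.38 : 13.07

4.98 : 32.47 : 82.09 : 100.00 : 58.38 : 13.07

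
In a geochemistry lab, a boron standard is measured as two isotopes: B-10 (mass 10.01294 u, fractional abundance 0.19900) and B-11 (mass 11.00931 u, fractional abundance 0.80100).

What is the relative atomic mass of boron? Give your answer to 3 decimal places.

10.811 u

Weight each isotope mass by its fractional abundance: 0.19900 × 10.01294 + 0.80100 × 11.00931
= 1.992575 + 8.818457 = 10.811032 u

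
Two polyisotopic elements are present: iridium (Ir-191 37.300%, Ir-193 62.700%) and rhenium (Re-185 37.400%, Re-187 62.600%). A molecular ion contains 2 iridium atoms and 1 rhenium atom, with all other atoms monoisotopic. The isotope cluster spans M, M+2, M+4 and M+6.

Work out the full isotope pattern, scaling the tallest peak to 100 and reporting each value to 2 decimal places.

11.83 : 59.57 : 100.00 : 55.95

Iridium pattern (n=2): 0.139129 : 0.467742 : 0.393129
Rhenium pattern (n=1): 0.3740 : 0.6260
Convolve the two distributions (both contribute in 2-u steps):
  M: 0.139129×0.3740 = 0.052034
  M+2: 0.139129×0.6260 + 0.467742×0.3740 = 0.262030
  M+4: 0.467742×0.6260 + 0.393129×0.3740 = 0.439837
  M+6: 0.393129×0.6260 = 0.246099
Scale to base peak (0.439837) = 100: 11.83 : 59.57 : 100.00 : 55.95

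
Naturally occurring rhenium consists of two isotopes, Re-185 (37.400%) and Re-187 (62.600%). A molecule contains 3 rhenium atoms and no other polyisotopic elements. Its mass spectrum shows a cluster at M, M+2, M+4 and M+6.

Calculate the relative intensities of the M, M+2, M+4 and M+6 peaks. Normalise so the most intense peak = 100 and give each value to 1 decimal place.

Expanding (0.37400 + 0.62600)^3:
P(M) = 0.37400^3 = 0.052314
P(M+2) = 3 × 0.37400^2 × 0.62600^1 = 0.262687
P(M+4) = 3 × 0.37400^1 × 0.62600^2 = 0.439685
P(M+6) = 0.62600^3 = 0.245314
The M+4 peak is largest (0.439685); scaling to 100 gives 11.9 : 59.7 : 100.0 : 55.8.

11.9 : 59.7 : 100.0 : 55.8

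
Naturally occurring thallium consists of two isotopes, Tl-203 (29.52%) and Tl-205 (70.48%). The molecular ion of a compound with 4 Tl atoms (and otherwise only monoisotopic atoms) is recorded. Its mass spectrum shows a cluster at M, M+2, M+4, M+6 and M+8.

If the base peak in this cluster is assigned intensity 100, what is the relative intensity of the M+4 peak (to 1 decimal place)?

Term probabilities: M 0.0076, M+2 0.0725, M+4 0.2597, M+6 0.4134, M+8 0.2468. Base peak = M+6.
P(M+6) = C(4,3) × 0.2952^1 × 0.7048^3 = 4 × 0.2952 × 0.35010449 = 0.413403 (base)
P(M+4) = C(4,2) × 0.2952^2 × 0.7048^2 = 6 × 0.08714304 × 0.49674304 = 0.259726
Relative intensity = 0.259726 / 0.413403 × 100 = 62.8

62.8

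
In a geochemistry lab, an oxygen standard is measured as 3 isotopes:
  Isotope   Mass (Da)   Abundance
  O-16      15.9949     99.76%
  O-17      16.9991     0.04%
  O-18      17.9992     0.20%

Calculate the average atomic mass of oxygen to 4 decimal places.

15.9993 Da

Ar = Σ fᵢ·mᵢ = 0.9976 × 15.9949 + 0.0004 × 16.9991 + 0.0020 × 17.9992
= 15.95651 + 0.00680 + 0.03600 = 15.99931 Da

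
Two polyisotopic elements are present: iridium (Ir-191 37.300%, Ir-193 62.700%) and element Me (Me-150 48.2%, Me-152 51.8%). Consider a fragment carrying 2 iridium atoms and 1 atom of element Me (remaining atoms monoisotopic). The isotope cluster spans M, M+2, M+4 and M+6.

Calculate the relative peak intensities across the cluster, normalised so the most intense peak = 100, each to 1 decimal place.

15.5 : 68.9 : 100.0 : 47.2

Iridium pattern (n=2): 0.139129 : 0.467742 : 0.393129
Element Me pattern (n=1): 0.4820 : 0.5180
Convolve the two distributions (both contribute in 2-u steps):
  M: 0.139129×0.4820 = 0.067060
  M+2: 0.139129×0.5180 + 0.467742×0.4820 = 0.297520
  M+4: 0.467742×0.5180 + 0.393129×0.4820 = 0.431779
  M+6: 0.393129×0.5180 = 0.203641
Scale to base peak (0.431779) = 100: 15.5 : 68.9 : 100.0 : 47.2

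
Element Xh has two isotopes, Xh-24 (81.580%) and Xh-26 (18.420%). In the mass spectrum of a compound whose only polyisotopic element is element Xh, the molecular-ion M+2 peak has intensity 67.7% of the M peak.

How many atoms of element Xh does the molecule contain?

3

With n Xh atoms, P(M+2)/P(M) = C(n,1)·p^(n−1)q / p^n = n·q/p = n · 0.18420/0.81580.
n = 0.677 × 0.81580/0.18420 = 3.00 ≈ 3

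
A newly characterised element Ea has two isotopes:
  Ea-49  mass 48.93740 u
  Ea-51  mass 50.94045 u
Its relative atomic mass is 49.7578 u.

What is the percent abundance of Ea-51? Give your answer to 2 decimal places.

Writing the weighted mean with unknown fraction x of Ea-49:
48.93740·x + 50.94045·(1 − x) = 49.7578
(48.93740 − 50.94045)·x = 49.7578 − 50.94045
x = -1.18265 / -2.00305 = 0.59042 → 59.04% Ea-49, 40.96% Ea-51.

40.96%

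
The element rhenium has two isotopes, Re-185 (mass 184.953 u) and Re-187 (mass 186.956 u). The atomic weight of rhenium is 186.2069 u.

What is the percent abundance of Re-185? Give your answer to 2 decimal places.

With x = fraction of Re-185 (so Re-187 is 1 − x):
184.953·x + 186.956·(1 − x) = 186.2069
(184.953 − 186.956)·x = 186.2069 − 186.956
x = -0.7491 / -2.003 = 0.37399 → 37.40% Re-185, 62.60% Re-187.

37.40%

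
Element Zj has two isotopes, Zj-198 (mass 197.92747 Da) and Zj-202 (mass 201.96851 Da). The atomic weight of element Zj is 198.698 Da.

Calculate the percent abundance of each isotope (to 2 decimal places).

Zj-198: 80.93%, Zj-202: 19.07%

Writing the weighted mean with unknown fraction x of Zj-198:
197.92747·x + 201.96851·(1 − x) = 198.698
(197.92747 − 201.96851)·x = 198.698 − 201.96851
x = -3.27051 / -4.04104 = 0.80932 → 80.93% Zj-198, 19.07% Zj-202.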